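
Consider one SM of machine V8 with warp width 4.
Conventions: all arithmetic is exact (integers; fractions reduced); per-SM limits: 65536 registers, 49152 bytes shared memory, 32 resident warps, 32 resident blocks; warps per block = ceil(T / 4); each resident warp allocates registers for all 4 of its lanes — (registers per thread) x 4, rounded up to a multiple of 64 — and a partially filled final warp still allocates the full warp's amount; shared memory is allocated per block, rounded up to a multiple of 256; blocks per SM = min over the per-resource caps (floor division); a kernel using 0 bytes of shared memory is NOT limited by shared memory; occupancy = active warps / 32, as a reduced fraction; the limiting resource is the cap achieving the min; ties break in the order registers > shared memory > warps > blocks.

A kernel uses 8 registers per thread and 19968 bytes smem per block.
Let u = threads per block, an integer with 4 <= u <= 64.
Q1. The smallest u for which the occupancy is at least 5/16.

Answer: u = 17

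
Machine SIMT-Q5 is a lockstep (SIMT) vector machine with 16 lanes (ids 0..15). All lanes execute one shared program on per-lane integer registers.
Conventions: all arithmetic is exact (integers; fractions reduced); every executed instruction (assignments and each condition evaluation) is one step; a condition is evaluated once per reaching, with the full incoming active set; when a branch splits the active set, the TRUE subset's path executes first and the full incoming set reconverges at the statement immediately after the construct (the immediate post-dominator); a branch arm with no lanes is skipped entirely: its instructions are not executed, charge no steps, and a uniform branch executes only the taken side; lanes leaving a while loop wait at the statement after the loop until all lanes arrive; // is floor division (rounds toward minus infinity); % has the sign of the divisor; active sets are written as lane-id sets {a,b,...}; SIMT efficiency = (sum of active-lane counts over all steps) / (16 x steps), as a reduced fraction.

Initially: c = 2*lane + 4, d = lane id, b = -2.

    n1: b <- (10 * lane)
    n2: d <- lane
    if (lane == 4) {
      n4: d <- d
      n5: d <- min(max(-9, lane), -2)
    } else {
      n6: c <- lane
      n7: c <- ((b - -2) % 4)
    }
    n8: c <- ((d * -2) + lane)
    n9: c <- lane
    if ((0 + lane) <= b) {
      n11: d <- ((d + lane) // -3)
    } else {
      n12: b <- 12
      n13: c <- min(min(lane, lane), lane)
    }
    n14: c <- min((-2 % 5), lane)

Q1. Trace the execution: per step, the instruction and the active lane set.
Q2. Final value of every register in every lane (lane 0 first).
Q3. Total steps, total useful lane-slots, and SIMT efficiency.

step 0: b <- (10 * lane)             {0,1,2,3,4,5,6,7,8,9,10,11,12,13,14,15}
step 1: d <- lane                    {0,1,2,3,4,5,6,7,8,9,10,11,12,13,14,15}
step 2: eval (lane == 4)             {0,1,2,3,4,5,6,7,8,9,10,11,12,13,14,15}
step 3: d <- d                       {4}
step 4: d <- min(max(-9, lane), -2)  {4}
step 5: c <- lane                    {0,1,2,3,5,6,7,8,9,10,11,12,13,14,15}
step 6: c <- ((b - -2) % 4)          {0,1,2,3,5,6,7,8,9,10,11,12,13,14,15}
step 7: c <- ((d * -2) + lane)       {0,1,2,3,4,5,6,7,8,9,10,11,12,13,14,15}
step 8: c <- lane                    {0,1,2,3,4,5,6,7,8,9,10,11,12,13,14,15}
step 9: eval ((0 + lane) <= b)       {0,1,2,3,4,5,6,7,8,9,10,11,12,13,14,15}
step 10: d <- ((d + lane) // -3)      {0,1,2,3,4,5,6,7,8,9,10,11,12,13,14,15}
step 11: c <- min((-2 % 5), lane)     {0,1,2,3,4,5,6,7,8,9,10,11,12,13,14,15}

Answer: 12 steps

c: 0,1,2,3,3,3,3,3,3,3,3,3,3,3,3,3
d: 0,-1,-2,-2,-1,-4,-4,-5,-6,-6,-7,-8,-8,-9,-10,-10
b: 0,10,20,30,40,50,60,70,80,90,100,110,120,130,140,150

steps = 12; useful = 160; efficiency = 160/192 = 5/6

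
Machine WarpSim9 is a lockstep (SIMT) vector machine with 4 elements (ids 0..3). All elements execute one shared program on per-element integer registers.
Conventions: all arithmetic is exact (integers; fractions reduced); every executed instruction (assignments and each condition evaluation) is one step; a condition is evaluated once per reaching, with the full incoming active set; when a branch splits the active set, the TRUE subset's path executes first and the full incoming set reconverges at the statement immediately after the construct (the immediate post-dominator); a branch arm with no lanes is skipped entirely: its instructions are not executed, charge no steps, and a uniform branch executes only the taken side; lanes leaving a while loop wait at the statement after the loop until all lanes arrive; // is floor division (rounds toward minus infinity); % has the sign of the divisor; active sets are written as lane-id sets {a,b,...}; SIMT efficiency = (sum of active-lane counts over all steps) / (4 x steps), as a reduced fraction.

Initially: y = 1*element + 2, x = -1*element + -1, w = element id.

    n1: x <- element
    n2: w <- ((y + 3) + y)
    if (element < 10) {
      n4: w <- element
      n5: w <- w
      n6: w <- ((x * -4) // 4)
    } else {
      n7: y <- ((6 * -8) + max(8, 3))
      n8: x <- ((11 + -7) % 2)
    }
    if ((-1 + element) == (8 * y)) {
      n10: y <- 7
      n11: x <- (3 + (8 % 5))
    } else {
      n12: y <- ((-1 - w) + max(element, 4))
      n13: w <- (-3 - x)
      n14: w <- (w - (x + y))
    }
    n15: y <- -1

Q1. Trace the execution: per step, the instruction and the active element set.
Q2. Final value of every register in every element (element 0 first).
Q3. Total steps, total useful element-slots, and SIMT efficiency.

step 0: x <- element                 {0,1,2,3}
step 1: w <- ((y + 3) + y)           {0,1,2,3}
step 2: eval (element < 10)          {0,1,2,3}
step 3: w <- element                 {0,1,2,3}
step 4: w <- w                       {0,1,2,3}
step 5: w <- ((x * -4) // 4)         {0,1,2,3}
step 6: eval ((-1 + element) == (8 * y)) {0,1,2,3}
step 7: y <- ((-1 - w) + max(element, 4)) {0,1,2,3}
step 8: w <- (-3 - x)                {0,1,2,3}
step 9: w <- (w - (x + y))           {0,1,2,3}
step 10: y <- -1                      {0,1,2,3}

Answer: 11 steps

y: -1,-1,-1,-1
x: 0,1,2,3
w: -6,-9,-12,-15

steps = 11; useful = 44; efficiency = 44/44 = 1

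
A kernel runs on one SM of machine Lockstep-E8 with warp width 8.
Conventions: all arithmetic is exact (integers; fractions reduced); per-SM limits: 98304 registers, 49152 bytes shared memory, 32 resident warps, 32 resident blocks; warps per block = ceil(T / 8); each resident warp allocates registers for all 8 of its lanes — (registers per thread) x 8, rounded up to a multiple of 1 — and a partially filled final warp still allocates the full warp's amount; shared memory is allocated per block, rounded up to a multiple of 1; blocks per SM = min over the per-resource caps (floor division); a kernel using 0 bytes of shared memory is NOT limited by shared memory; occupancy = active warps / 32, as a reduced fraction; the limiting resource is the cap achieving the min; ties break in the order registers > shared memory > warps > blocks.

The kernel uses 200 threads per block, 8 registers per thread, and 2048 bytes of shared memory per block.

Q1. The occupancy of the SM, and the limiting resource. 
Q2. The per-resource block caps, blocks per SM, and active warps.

Answer: occupancy 25/32, limited by warps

registers: 61 blocks
shared memory: 24 blocks
warps: 1 block
blocks: 32 blocks

Answer: 1 block, 25 active warps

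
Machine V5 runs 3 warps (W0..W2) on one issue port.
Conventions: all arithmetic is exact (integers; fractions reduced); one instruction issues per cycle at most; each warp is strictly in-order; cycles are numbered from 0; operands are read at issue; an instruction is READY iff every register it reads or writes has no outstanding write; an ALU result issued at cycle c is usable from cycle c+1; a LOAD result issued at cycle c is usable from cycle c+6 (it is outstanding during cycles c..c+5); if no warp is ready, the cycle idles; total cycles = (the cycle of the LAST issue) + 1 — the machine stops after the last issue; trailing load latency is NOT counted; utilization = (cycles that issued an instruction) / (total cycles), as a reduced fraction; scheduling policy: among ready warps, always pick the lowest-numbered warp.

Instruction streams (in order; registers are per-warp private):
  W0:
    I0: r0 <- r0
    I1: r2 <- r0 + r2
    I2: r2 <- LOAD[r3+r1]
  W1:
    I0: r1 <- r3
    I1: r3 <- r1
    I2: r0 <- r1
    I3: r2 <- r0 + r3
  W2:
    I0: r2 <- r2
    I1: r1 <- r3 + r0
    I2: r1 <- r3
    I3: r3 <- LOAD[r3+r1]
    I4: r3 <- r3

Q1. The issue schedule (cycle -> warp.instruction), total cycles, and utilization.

cycle 0: W0.I0
cycle 1: W0.I1
cycle 2: W0.I2
cycle 3: W1.I0
cycle 4: W1.I1
cycle 5: W1.I2
cycle 6: W1.I3
cycle 7: W2.I0
cycle 8: W2.I1
cycle 9: W2.I2
cycle 10: W2.I3
cycle 11: idle
cycle 12: idle
cycle 13: idle
cycle 14: idle
cycle 15: idle
cycle 16: W2.I4

Answer: 17 cycles, utilization 12/17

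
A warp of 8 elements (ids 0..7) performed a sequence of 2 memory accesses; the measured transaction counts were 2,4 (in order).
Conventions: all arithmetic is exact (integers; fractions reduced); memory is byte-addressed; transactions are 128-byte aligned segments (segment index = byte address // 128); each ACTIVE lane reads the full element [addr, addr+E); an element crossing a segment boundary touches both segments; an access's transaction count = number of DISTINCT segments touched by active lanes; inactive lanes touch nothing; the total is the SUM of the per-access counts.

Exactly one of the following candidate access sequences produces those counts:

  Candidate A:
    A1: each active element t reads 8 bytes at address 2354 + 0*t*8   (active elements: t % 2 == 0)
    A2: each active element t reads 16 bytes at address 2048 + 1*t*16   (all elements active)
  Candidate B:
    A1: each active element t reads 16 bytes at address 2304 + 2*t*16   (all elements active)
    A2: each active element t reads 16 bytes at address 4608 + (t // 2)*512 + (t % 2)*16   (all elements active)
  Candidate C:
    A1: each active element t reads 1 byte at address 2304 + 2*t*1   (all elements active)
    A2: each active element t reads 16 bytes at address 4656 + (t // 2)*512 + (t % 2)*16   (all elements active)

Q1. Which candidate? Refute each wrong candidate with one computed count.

A: A1 gives 1 transaction, not 2
C: A1 gives 1 transaction, not 2
B: all counts match (2,4)

Answer: B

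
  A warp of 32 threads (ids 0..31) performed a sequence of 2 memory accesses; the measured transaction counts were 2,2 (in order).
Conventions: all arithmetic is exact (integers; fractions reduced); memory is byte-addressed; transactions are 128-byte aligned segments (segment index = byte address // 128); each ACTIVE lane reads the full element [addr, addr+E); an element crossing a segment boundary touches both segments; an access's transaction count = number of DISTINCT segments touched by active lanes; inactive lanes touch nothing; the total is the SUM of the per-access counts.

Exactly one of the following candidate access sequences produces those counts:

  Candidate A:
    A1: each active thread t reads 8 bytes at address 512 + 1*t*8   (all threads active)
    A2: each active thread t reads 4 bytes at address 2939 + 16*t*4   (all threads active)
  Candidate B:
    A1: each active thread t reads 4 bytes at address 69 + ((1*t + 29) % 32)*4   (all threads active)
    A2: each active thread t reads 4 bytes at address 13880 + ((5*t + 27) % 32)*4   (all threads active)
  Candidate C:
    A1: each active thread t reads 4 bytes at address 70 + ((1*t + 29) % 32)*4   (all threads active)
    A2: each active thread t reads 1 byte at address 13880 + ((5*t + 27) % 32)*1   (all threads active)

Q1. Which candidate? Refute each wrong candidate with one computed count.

A: A2 gives 17 transactions, not 2
C: A2 gives 1 transaction, not 2
B: all counts match (2,2)

Answer: B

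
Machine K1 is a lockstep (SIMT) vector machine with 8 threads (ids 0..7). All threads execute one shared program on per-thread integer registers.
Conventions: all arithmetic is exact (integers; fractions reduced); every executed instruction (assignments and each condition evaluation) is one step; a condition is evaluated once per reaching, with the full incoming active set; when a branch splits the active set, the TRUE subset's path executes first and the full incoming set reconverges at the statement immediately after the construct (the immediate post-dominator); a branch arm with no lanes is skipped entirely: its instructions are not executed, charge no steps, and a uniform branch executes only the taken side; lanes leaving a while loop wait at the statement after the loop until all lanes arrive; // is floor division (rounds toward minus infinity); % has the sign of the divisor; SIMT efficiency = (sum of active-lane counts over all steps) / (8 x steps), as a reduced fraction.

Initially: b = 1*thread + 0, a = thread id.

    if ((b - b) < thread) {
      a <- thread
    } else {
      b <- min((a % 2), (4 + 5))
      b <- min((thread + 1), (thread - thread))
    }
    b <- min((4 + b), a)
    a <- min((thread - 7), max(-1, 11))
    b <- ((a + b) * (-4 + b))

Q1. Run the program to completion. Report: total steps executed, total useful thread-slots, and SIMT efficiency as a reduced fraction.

Answer: 7 steps, 41 useful, 41/56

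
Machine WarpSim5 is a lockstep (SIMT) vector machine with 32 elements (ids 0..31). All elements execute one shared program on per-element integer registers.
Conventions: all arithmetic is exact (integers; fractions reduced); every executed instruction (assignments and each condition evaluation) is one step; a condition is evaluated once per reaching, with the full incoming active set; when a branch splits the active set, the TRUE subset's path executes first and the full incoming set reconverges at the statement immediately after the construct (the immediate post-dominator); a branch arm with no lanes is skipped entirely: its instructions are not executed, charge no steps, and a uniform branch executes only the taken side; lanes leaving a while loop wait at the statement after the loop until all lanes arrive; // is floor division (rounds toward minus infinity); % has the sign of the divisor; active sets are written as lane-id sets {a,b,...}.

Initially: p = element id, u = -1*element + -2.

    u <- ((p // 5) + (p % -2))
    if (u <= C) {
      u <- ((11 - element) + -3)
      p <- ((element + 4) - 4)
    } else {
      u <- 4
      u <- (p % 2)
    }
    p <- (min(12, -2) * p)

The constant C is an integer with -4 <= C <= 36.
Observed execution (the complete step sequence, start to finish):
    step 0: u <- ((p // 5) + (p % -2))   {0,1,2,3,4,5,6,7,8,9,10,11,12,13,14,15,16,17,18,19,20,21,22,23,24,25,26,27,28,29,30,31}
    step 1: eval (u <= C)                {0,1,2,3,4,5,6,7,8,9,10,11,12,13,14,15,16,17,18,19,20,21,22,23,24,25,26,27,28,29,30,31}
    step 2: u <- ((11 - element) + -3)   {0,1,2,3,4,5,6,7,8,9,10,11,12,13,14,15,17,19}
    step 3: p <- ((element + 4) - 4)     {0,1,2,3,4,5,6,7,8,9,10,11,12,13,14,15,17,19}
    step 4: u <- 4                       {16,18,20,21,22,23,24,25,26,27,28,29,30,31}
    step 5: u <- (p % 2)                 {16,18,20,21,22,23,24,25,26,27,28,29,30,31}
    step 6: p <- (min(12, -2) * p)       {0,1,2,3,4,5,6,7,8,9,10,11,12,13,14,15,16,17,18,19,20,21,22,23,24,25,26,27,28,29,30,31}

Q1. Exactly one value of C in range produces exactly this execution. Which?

Answer: C = 2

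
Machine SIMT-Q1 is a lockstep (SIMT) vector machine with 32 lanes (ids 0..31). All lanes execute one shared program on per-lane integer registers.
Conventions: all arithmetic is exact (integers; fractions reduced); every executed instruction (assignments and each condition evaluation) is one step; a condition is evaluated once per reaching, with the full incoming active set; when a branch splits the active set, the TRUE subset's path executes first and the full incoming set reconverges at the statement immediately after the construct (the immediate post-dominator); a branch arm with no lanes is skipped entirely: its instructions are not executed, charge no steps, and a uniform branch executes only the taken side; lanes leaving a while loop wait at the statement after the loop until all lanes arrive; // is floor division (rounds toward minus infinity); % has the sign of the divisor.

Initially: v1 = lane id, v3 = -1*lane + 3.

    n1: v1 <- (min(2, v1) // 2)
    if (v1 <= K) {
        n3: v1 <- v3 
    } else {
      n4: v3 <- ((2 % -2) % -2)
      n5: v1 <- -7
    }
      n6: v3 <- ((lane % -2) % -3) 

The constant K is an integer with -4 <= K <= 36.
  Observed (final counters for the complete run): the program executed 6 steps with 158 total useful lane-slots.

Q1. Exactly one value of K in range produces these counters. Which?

Answer: K = 0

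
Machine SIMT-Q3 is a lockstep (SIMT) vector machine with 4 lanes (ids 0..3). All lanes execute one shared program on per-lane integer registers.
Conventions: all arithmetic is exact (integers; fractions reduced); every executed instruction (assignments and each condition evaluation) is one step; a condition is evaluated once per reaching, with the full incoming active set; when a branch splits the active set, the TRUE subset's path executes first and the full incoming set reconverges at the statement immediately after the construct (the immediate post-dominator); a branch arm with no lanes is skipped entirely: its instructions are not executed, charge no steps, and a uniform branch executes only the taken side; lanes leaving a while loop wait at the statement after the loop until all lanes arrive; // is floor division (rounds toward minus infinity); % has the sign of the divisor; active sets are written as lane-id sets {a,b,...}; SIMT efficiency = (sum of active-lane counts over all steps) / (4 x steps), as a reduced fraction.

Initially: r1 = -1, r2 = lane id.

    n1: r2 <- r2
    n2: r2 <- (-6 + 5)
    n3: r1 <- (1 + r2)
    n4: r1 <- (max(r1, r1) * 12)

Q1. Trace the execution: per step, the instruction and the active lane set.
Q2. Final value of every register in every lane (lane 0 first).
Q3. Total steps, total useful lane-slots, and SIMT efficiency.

step 0: r2 <- r2                     {0,1,2,3}
step 1: r2 <- (-6 + 5)               {0,1,2,3}
step 2: r1 <- (1 + r2)               {0,1,2,3}
step 3: r1 <- (max(r1, r1) * 12)     {0,1,2,3}

Answer: 4 steps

r1: 0,0,0,0
r2: -1,-1,-1,-1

steps = 4; useful = 16; efficiency = 16/16 = 1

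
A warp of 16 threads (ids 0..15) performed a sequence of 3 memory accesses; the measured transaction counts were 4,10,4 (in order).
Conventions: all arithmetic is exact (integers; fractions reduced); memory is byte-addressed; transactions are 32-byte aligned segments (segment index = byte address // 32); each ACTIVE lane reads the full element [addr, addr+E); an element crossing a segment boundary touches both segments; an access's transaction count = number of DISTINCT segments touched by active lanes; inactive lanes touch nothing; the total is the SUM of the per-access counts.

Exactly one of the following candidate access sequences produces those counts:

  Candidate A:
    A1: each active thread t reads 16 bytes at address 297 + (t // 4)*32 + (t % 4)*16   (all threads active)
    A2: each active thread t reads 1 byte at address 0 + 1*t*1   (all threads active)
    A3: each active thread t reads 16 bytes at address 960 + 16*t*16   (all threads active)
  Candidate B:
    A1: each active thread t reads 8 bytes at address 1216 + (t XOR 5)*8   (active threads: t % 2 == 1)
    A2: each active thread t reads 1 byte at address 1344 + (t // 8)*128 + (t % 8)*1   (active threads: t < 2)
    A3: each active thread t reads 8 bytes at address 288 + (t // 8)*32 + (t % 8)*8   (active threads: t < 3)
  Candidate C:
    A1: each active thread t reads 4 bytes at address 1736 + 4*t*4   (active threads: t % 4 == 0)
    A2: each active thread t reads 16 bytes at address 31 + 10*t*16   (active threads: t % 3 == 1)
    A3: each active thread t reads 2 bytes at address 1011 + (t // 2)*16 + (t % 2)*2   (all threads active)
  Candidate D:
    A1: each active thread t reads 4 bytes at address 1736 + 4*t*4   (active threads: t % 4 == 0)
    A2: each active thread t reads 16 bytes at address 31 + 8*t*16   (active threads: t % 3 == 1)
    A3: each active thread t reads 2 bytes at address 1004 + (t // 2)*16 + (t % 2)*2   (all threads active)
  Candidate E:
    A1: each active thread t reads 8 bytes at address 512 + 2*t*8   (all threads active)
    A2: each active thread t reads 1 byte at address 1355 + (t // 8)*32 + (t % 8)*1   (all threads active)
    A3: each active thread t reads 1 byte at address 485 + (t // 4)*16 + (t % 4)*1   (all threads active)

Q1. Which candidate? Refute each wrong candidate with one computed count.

A: A1 gives 6 transactions, not 4
B: A2 gives 1 transaction, not 10
C: A3 gives 5 transactions, not 4
E: A1 gives 8 transactions, not 4
D: all counts match (4,10,4)

Answer: D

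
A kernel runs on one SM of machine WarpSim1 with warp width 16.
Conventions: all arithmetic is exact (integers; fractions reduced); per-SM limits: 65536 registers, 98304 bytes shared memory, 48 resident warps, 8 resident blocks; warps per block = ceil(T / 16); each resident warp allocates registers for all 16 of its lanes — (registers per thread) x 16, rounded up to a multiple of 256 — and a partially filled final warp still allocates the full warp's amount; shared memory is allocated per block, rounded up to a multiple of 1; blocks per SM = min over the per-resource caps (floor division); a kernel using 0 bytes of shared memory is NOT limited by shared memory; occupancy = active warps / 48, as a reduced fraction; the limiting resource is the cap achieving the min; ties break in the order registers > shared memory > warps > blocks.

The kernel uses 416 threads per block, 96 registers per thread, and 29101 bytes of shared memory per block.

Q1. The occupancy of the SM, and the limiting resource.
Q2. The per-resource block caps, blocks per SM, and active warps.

Answer: occupancy 13/24, limited by registers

registers: 1 block
shared memory: 3 blocks
warps: 1 block
blocks: 8 blocks

Answer: 1 block, 26 active warps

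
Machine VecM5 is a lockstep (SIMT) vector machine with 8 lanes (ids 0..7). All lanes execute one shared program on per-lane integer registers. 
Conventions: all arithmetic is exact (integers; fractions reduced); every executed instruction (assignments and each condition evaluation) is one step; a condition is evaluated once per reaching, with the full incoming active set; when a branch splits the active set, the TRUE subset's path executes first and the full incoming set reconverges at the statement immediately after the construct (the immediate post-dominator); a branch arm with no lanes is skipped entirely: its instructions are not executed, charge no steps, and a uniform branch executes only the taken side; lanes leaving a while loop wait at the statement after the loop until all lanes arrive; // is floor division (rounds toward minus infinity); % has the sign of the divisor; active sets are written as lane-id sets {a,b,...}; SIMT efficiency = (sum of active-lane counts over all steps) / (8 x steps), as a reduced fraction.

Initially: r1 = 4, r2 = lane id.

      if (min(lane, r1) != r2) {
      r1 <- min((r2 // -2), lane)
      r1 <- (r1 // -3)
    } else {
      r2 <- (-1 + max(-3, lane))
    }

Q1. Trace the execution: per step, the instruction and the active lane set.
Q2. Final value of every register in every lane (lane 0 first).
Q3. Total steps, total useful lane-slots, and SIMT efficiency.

step 0: eval (min(lane, r1) != r2)   {0,1,2,3,4,5,6,7}
step 1: r1 <- min((r2 // -2), lane)  {5,6,7}
step 2: r1 <- (r1 // -3)             {5,6,7}
step 3: r2 <- (-1 + max(-3, lane))   {0,1,2,3,4}

Answer: 4 steps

r1: 4,4,4,4,4,1,1,1
r2: -1,0,1,2,3,5,6,7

steps = 4; useful = 19; efficiency = 19/32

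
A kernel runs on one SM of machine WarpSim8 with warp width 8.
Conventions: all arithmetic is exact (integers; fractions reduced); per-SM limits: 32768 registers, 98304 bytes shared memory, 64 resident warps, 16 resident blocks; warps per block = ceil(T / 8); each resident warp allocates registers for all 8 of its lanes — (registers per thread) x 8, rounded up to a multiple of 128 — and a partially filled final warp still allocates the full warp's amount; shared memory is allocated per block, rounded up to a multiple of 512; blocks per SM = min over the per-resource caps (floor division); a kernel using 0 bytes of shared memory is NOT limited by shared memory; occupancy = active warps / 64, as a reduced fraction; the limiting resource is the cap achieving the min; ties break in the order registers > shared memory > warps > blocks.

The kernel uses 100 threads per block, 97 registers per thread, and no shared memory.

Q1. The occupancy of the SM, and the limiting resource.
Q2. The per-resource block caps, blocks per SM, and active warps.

Answer: occupancy 13/32, limited by registers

registers: 2 blocks
shared memory: no limit (kernel uses none)
warps: 4 blocks
blocks: 16 blocks

Answer: 2 blocks, 26 active warps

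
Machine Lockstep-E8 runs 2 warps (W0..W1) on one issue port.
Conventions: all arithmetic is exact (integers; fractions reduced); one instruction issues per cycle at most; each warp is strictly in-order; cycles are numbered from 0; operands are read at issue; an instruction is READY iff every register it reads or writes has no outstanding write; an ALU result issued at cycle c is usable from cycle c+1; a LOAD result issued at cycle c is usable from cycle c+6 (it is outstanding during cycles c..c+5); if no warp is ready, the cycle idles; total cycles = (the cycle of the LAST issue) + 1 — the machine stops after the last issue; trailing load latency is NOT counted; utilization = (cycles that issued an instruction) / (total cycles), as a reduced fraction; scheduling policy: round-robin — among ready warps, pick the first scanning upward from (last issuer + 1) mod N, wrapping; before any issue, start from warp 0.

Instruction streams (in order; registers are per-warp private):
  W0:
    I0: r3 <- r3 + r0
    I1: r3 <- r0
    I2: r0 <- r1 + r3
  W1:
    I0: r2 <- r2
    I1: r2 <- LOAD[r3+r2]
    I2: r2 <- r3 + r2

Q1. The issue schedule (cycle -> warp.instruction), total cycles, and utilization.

cycle 0: W0.I0
cycle 1: W1.I0
cycle 2: W0.I1
cycle 3: W1.I1
cycle 4: W0.I2
cycle 5: idle
cycle 6: idle
cycle 7: idle
cycle 8: idle
cycle 9: W1.I2

Answer: 10 cycles, utilization 3/5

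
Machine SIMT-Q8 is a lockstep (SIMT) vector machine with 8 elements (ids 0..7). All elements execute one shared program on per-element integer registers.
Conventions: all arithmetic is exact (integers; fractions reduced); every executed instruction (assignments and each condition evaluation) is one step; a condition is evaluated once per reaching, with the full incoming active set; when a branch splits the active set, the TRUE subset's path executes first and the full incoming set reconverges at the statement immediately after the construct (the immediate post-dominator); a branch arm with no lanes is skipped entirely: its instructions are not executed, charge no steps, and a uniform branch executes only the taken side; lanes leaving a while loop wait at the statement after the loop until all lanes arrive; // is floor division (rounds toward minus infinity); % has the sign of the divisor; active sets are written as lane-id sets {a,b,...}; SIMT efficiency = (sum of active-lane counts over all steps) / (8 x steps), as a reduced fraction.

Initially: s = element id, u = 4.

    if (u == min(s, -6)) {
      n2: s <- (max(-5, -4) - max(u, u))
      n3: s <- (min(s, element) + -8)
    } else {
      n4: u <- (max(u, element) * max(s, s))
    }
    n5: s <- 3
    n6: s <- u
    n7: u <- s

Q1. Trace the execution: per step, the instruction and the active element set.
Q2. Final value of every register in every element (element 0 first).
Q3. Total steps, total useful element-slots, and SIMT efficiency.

step 0: eval (u == min(s, -6))       {0,1,2,3,4,5,6,7}
step 1: u <- (max(u, element) * max(s, s)) {0,1,2,3,4,5,6,7}
step 2: s <- 3                       {0,1,2,3,4,5,6,7}
step 3: s <- u                       {0,1,2,3,4,5,6,7}
step 4: u <- s                       {0,1,2,3,4,5,6,7}

Answer: 5 steps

s: 0,4,8,12,16,25,36,49
u: 0,4,8,12,16,25,36,49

steps = 5; useful = 40; efficiency = 40/40 = 1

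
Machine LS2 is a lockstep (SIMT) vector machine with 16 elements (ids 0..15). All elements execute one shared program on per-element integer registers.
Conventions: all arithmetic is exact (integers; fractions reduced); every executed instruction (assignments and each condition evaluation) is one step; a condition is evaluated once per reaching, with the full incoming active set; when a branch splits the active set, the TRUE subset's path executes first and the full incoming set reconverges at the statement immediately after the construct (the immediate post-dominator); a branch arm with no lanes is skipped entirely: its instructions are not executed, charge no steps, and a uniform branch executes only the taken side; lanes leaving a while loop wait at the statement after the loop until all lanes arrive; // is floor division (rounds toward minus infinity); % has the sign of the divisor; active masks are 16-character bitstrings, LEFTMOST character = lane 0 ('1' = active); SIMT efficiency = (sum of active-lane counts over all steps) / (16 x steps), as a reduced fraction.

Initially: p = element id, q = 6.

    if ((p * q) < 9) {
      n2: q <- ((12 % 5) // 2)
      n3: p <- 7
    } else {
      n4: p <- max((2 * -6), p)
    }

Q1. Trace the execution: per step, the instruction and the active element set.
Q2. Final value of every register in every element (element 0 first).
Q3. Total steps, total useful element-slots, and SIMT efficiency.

step 0: eval ((p * q) < 9)           1111111111111111
step 1: q <- ((12 % 5) // 2)         1100000000000000
step 2: p <- 7                       1100000000000000
step 3: p <- max((2 * -6), p)        0011111111111111

Answer: 4 steps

p: 7,7,2,3,4,5,6,7,8,9,10,11,12,13,14,15
q: 1,1,6,6,6,6,6,6,6,6,6,6,6,6,6,6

steps = 4; useful = 34; efficiency = 34/64 = 17/32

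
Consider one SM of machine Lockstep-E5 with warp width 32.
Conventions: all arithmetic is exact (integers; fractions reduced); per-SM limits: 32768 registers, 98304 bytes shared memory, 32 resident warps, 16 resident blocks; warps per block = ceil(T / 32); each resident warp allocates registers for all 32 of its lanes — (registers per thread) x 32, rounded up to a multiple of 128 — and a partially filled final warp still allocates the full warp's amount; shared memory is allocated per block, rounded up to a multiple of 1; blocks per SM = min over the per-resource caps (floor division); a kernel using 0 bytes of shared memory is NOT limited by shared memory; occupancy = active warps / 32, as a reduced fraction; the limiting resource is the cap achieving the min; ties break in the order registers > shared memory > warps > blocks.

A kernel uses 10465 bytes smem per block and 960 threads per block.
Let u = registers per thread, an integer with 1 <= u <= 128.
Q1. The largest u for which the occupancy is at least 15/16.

Answer: u = 32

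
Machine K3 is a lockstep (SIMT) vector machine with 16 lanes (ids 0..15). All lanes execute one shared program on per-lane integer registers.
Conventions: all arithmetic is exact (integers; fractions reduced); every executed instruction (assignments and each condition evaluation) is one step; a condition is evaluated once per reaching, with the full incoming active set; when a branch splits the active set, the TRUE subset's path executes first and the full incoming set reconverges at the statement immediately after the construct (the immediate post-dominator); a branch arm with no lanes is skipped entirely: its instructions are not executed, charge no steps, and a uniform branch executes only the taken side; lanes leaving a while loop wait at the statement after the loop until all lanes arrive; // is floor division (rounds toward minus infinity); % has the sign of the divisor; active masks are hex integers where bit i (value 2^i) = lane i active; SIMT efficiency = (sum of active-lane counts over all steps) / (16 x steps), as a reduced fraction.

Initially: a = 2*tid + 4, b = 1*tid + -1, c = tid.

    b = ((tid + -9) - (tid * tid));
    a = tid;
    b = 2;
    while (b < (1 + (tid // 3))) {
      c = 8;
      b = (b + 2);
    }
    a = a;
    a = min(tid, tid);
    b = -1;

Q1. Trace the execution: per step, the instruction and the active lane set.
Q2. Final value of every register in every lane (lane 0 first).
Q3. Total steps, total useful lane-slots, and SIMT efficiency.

step 0: b <- ((tid + -9) - (tid * tid)) 0xffff
step 1: a <- tid                     0xffff
step 2: b <- 2                       0xffff
step 3: eval (b < (1 + (tid // 3)))  0xffff
step 4: c <- 8                       0xffc0
step 5: b <- (b + 2)                 0xffc0
step 6: eval (b < (1 + (tid // 3)))  0xffc0
step 7: c <- 8                       0xf000
step 8: b <- (b + 2)                 0xf000
step 9: eval (b < (1 + (tid // 3)))  0xf000
step 10: a <- a                       0xffff
step 11: a <- min(tid, tid)           0xffff
step 12: b <- -1                      0xffff

Answer: 13 steps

a: 0,1,2,3,4,5,6,7,8,9,10,11,12,13,14,15
b: -1,-1,-1,-1,-1,-1,-1,-1,-1,-1,-1,-1,-1,-1,-1,-1
c: 0,1,2,3,4,5,8,8,8,8,8,8,8,8,8,8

steps = 13; useful = 154; efficiency = 154/208 = 77/104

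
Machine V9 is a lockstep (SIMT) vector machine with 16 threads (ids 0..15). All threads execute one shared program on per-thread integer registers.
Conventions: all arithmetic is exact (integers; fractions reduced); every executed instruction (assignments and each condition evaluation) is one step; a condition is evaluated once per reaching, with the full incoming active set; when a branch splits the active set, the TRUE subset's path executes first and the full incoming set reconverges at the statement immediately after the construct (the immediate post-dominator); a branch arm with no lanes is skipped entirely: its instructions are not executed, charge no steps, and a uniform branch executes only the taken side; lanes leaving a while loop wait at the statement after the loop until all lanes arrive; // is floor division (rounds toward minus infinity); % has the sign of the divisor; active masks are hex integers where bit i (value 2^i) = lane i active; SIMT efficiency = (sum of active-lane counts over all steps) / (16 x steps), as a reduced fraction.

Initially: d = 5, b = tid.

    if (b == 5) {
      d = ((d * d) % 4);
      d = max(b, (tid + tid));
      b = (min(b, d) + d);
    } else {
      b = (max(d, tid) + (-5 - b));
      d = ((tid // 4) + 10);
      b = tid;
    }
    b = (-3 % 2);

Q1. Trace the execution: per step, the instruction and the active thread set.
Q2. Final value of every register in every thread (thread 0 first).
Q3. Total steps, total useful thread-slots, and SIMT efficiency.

step 0: eval (b == 5)                0xffff
step 1: d <- ((d * d) % 4)           0x0020
step 2: d <- max(b, (tid + tid))     0x0020
step 3: b <- (min(b, d) + d)         0x0020
step 4: b <- (max(d, tid) + (-5 - b)) 0xffdf
step 5: d <- ((tid // 4) + 10)       0xffdf
step 6: b <- tid                     0xffdf
step 7: b <- (-3 % 2)                0xffff

Answer: 8 steps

d: 10,10,10,10,11,10,11,11,12,12,12,12,13,13,13,13
b: 1,1,1,1,1,1,1,1,1,1,1,1,1,1,1,1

steps = 8; useful = 80; efficiency = 80/128 = 5/8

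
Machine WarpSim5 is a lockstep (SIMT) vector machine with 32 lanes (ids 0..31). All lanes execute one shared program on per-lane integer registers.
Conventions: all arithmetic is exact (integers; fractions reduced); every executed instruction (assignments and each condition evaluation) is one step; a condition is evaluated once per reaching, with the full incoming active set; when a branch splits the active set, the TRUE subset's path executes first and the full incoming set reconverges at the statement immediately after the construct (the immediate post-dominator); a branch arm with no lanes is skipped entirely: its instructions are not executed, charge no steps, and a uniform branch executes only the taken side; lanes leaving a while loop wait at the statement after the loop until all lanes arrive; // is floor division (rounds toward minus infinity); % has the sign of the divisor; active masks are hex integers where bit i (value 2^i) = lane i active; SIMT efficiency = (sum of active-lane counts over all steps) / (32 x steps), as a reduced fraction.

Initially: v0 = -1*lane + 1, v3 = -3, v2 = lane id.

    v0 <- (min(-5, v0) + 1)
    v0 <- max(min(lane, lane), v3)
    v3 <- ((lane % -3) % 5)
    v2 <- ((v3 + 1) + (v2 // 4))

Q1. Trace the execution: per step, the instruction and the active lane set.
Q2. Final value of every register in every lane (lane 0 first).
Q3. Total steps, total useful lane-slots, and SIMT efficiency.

step 0: v0 <- (min(-5, v0) + 1)      0xffffffff
step 1: v0 <- max(min(lane, lane), v3) 0xffffffff
step 2: v3 <- ((lane % -3) % 5)      0xffffffff
step 3: v2 <- ((v3 + 1) + (v2 // 4)) 0xffffffff

Answer: 4 steps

v0: 0,1,2,3,4,5,6,7,8,9,10,11,12,13,14,15,16,17,18,19,20,21,22,23,24,25,26,27,28,29,30,31
v3: 0,3,4,0,3,4,0,3,4,0,3,4,0,3,4,0,3,4,0,3,4,0,3,4,0,3,4,0,3,4,0,3
v2: 1,4,5,1,5,6,2,5,7,3,6,7,4,7,8,4,8,9,5,8,10,6,9,10,7,10,11,7,11,12,8,11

steps = 4; useful = 128; efficiency = 128/128 = 1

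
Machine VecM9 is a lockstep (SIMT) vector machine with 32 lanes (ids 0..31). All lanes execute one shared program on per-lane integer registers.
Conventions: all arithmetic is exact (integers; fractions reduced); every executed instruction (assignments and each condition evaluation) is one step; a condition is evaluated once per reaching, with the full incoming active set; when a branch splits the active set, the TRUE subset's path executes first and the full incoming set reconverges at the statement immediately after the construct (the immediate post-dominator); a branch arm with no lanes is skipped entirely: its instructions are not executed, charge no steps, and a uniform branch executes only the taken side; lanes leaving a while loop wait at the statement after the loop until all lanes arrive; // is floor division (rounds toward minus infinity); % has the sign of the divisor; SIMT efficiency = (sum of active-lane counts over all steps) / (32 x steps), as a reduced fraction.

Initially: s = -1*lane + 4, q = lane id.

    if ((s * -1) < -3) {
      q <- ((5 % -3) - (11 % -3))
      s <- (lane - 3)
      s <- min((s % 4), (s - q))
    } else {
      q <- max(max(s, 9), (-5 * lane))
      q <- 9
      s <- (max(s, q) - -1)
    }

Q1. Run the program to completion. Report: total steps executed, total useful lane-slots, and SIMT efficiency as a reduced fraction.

Answer: 7 steps, 128 useful, 4/7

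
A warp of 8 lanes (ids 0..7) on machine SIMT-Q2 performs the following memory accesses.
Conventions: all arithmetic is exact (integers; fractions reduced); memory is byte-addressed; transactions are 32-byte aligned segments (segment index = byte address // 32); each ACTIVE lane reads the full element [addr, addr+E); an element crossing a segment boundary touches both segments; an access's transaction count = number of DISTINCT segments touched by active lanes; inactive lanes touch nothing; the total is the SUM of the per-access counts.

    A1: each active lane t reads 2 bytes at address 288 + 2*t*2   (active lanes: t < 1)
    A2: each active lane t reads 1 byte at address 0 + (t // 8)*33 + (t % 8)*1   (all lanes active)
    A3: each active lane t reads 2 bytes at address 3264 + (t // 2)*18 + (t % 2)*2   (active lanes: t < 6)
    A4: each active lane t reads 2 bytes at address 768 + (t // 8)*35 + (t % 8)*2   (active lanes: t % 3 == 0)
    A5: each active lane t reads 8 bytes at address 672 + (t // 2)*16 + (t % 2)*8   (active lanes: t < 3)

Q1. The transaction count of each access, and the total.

A1: 1 transaction
A2: 1 transaction
A3: 2 transactions
A4: 1 transaction
A5: 1 transaction

Answer: 1,1,2,1,1; total 6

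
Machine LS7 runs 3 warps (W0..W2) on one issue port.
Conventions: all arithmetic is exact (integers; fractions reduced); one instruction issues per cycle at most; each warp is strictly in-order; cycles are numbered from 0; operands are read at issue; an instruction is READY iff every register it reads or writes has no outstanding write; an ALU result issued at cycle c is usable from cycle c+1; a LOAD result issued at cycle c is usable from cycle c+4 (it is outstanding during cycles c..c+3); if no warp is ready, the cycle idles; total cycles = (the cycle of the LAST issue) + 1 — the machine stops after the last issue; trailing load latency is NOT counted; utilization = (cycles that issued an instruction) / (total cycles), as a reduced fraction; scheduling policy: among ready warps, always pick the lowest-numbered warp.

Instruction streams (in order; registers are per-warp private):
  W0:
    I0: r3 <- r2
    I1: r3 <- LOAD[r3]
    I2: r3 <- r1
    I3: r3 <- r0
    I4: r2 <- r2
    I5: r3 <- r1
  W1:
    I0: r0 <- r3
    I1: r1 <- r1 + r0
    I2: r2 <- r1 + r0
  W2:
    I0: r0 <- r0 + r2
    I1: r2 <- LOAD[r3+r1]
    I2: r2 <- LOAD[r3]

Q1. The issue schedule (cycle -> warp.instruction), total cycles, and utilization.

cycle 0: W0.I0
cycle 1: W0.I1
cycle 2: W1.I0
cycle 3: W1.I1
cycle 4: W1.I2
cycle 5: W0.I2
cycle 6: W0.I3
cycle 7: W0.I4
cycle 8: W0.I5
cycle 9: W2.I0
cycle 10: W2.I1
cycle 11: idle
cycle 12: idle
cycle 13: idle
cycle 14: W2.I2

Answer: 15 cycles, utilization 4/5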